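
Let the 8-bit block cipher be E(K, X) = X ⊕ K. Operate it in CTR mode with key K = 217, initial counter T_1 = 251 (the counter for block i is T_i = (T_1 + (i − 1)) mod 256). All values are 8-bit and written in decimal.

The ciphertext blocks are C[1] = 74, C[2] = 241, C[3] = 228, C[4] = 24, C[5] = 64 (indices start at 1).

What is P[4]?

P[4] = 63

CTR decryption: S_i = E(K, T_i) where T_i is the counter for block i; P_i = C_i ⊕ S_i.
P[4]: T = 254, S = E(K, T) = 39; 24 ⊕ 39 = 63.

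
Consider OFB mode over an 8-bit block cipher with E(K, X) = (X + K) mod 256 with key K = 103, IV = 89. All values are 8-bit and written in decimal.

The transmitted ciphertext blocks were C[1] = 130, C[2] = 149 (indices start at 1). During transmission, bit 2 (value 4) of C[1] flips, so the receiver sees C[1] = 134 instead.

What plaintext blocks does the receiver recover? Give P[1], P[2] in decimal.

OFB decryption: S_i = E(K, S_{i−1}) with S_{0} = IV; P_i = C_i ⊕ S_i.
Only C[1] changed, to 134. In OFB, a change in C_i flips the same bit in P_i only; the keystream is unaffected. Decrypting the received ciphertext:
P[1]: S = E(K, 89) = 192; 134 ⊕ 192 = 70.
P[2]: S = E(K, 192) = 39; 149 ⊕ 39 = 178.
Blocks that differ from the original plaintext: P[1].

P[1] = 70, P[2] = 178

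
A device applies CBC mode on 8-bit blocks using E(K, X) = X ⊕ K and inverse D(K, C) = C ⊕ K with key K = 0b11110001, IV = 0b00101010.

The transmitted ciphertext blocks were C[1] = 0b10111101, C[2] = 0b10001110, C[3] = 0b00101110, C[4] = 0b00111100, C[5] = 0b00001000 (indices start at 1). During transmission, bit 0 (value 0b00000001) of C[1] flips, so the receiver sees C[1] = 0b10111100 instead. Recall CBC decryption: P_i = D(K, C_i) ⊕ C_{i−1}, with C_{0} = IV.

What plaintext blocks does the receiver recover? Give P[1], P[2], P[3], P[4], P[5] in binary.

Only C[1] changed, to 0b10111100. In CBC, a change in C_i garbles P_i and flips the same bit in P_{i+1}. Decrypting the received ciphertext:
P[1]: D(K, 0b10111100) = 0b01001101; 0b01001101 ⊕ 0b00101010 = 0b01100111.
P[2]: D(K, 0b10001110) = 0b01111111; 0b01111111 ⊕ 0b10111100 = 0b11000011.
P[3]: D(K, 0b00101110) = 0b11011111; 0b11011111 ⊕ 0b10001110 = 0b01010001.
P[4]: D(K, 0b00111100) = 0b11001101; 0b11001101 ⊕ 0b00101110 = 0b11100011.
P[5]: D(K, 0b00001000) = 0b11111001; 0b11111001 ⊕ 0b00111100 = 0b11000101.
Blocks that differ from the original plaintext: P[1], P[2].

P[1] = 0b01100111, P[2] = 0b11000011, P[3] = 0b01010001, P[4] = 0b11100011, P[5] = 0b11000101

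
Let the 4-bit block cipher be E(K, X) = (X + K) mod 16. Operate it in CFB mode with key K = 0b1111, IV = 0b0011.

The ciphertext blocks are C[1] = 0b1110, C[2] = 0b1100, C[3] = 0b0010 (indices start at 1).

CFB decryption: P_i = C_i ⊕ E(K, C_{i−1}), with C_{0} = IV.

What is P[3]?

P[3]: E(K, 0b1100) = 0b1011; 0b0010 ⊕ 0b1011 = 0b1001.

P[3] = 0b1001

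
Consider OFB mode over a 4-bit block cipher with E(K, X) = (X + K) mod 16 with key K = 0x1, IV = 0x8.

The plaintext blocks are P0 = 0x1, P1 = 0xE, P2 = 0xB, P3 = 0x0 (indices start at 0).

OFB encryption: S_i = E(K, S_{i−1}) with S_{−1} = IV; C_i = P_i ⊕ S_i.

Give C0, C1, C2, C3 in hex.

C0: S = E(K, 0x8) = 0x9; 0x1 ⊕ 0x9 = 0x8.
C1: S = E(K, 0x9) = 0xA; 0xE ⊕ 0xA = 0x4.
C2: S = E(K, 0xA) = 0xB; 0xB ⊕ 0xB = 0x0.
C3: S = E(K, 0xB) = 0xC; 0x0 ⊕ 0xC = 0xC.

C0 = 0x8, C1 = 0x4, C2 = 0x0, C3 = 0xC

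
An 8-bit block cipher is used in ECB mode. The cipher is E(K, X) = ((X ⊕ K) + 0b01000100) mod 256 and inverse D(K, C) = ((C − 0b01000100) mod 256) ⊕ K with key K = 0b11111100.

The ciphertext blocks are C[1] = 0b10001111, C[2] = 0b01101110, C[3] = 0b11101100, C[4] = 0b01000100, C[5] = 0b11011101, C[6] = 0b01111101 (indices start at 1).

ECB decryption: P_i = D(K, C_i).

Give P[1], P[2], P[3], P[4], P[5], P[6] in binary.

P[1]: D(K, 0b10001111) = 0b10110111.
P[2]: D(K, 0b01101110) = 0b11010110.
P[3]: D(K, 0b11101100) = 0b01010100.
P[4]: D(K, 0b01000100) = 0b11111100.
P[5]: D(K, 0b11011101) = 0b01100101.
P[6]: D(K, 0b01111101) = 0b11000101.

P[1] = 0b10110111, P[2] = 0b11010110, P[3] = 0b01010100, P[4] = 0b11111100, P[5] = 0b01100101, P[6] = 0b11000101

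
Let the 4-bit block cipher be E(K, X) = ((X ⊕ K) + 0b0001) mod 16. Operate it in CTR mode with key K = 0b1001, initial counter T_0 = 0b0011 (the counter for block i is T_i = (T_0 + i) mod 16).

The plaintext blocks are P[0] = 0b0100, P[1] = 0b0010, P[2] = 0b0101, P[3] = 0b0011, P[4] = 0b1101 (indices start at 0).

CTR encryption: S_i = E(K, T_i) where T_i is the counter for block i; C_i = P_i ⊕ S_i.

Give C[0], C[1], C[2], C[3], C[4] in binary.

C[0]: T = 0b0011, S = E(K, T) = 0b1011; 0b0100 ⊕ 0b1011 = 0b1111.
C[1]: T = 0b0100, S = E(K, T) = 0b1110; 0b0010 ⊕ 0b1110 = 0b1100.
C[2]: T = 0b0101, S = E(K, T) = 0b1101; 0b0101 ⊕ 0b1101 = 0b1000.
C[3]: T = 0b0110, S = E(K, T) = 0b0000; 0b0011 ⊕ 0b0000 = 0b0011.
C[4]: T = 0b0111, S = E(K, T) = 0b1111; 0b1101 ⊕ 0b1111 = 0b0010.

C[0] = 0b1111, C[1] = 0b1100, C[2] = 0b1000, C[3] = 0b0011, C[4] = 0b0010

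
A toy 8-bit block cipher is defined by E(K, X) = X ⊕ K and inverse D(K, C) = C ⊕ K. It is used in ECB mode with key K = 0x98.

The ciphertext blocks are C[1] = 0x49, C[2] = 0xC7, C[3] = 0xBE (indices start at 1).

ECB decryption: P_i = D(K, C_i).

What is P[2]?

P[2] = 0x5F

P[2]: D(K, 0xC7) = 0x5F.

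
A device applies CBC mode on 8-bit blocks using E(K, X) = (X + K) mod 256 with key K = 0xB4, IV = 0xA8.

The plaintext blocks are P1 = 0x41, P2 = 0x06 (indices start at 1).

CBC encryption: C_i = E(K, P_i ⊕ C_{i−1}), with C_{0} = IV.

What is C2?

C2 = 0x4F

C1: P1 ⊕ 0xA8 = 0xE9; E(K, 0xE9) = 0x9D.
C2: P2 ⊕ 0x9D = 0x9B; E(K, 0x9B) = 0x4F.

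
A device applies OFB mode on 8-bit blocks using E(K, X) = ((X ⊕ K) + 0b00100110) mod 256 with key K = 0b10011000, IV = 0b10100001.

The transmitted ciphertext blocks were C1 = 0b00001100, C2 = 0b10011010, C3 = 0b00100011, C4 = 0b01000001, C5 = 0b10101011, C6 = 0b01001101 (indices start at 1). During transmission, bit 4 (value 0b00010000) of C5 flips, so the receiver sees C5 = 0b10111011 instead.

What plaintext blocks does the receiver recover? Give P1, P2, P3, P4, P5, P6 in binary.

OFB decryption: S_i = E(K, S_{i−1}) with S_{0} = IV; P_i = C_i ⊕ S_i.
Only C5 changed, to 0b10111011. In OFB, a change in C_i flips the same bit in P_i only; the keystream is unaffected. Decrypting the received ciphertext:
P1: S = E(K, 0b10100001) = 0b01011111; 0b00001100 ⊕ 0b01011111 = 0b01010011.
P2: S = E(K, 0b01011111) = 0b11101101; 0b10011010 ⊕ 0b11101101 = 0b01110111.
P3: S = E(K, 0b11101101) = 0b10011011; 0b00100011 ⊕ 0b10011011 = 0b10111000.
P4: S = E(K, 0b10011011) = 0b00101001; 0b01000001 ⊕ 0b00101001 = 0b01101000.
P5: S = E(K, 0b00101001) = 0b11010111; 0b10111011 ⊕ 0b11010111 = 0b01101100.
P6: S = E(K, 0b11010111) = 0b01110101; 0b01001101 ⊕ 0b01110101 = 0b00111000.
Blocks that differ from the original plaintext: P5.

P1 = 0b01010011, P2 = 0b01110111, P3 = 0b10111000, P4 = 0b01101000, P5 = 0b01101100, P6 = 0b00111000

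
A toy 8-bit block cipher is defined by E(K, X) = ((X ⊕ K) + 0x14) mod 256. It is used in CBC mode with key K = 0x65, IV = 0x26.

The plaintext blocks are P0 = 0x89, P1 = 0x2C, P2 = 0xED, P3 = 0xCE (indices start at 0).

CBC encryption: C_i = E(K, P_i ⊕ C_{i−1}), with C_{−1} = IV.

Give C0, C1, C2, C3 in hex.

C0: P0 ⊕ 0x26 = 0xAF; E(K, 0xAF) = 0xDE.
C1: P1 ⊕ 0xDE = 0xF2; E(K, 0xF2) = 0xAB.
C2: P2 ⊕ 0xAB = 0x46; E(K, 0x46) = 0x37.
C3: P3 ⊕ 0x37 = 0xF9; E(K, 0xF9) = 0xB0.

C0 = 0xDE, C1 = 0xAB, C2 = 0x37, C3 = 0xB0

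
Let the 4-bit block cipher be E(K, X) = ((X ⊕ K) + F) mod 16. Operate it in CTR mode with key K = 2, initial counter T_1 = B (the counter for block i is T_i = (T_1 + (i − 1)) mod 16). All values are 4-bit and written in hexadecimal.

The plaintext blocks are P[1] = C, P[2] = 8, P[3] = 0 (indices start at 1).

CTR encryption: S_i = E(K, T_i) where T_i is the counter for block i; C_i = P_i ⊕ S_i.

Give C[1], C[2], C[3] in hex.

C[1]: T = B, S = E(K, T) = 8; C ⊕ 8 = 4.
C[2]: T = C, S = E(K, T) = D; 8 ⊕ D = 5.
C[3]: T = D, S = E(K, T) = E; 0 ⊕ E = E.

C[1] = 4, C[2] = 5, C[3] = E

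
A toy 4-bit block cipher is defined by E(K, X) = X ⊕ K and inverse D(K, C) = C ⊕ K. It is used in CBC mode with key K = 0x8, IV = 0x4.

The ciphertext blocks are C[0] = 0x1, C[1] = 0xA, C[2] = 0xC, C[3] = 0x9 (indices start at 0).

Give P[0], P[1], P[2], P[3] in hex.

CBC decryption: P_i = D(K, C_i) ⊕ C_{i−1}, with C_{−1} = IV.
P[0]: D(K, 0x1) = 0x9; 0x9 ⊕ 0x4 = 0xD.
P[1]: D(K, 0xA) = 0x2; 0x2 ⊕ 0x1 = 0x3.
P[2]: D(K, 0xC) = 0x4; 0x4 ⊕ 0xA = 0xE.
P[3]: D(K, 0x9) = 0x1; 0x1 ⊕ 0xC = 0xD.

P[0] = 0xD, P[1] = 0x3, P[2] = 0xE, P[3] = 0xD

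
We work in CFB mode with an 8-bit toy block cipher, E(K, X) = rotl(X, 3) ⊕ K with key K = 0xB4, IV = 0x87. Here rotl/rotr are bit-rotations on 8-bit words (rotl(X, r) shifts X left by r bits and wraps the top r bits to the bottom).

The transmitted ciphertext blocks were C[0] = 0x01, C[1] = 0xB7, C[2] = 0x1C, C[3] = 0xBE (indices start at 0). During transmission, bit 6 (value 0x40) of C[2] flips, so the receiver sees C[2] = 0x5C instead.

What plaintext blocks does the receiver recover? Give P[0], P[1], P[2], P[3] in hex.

P[0] = 0x89, P[1] = 0x0B, P[2] = 0x55, P[3] = 0xE8

CFB decryption: P_i = C_i ⊕ E(K, C_{i−1}), with C_{−1} = IV.
Only C[2] changed, to 0x5C. In CFB, a change in C_i flips the same bit in P_i and garbles P_{i+1}. Decrypting the received ciphertext:
P[0]: E(K, 0x87) = 0x88; 0x01 ⊕ 0x88 = 0x89.
P[1]: E(K, 0x01) = 0xBC; 0xB7 ⊕ 0xBC = 0x0B.
P[2]: E(K, 0xB7) = 0x09; 0x5C ⊕ 0x09 = 0x55.
P[3]: E(K, 0x5C) = 0x56; 0xBE ⊕ 0x56 = 0xE8.
Blocks that differ from the original plaintext: P[2], P[3].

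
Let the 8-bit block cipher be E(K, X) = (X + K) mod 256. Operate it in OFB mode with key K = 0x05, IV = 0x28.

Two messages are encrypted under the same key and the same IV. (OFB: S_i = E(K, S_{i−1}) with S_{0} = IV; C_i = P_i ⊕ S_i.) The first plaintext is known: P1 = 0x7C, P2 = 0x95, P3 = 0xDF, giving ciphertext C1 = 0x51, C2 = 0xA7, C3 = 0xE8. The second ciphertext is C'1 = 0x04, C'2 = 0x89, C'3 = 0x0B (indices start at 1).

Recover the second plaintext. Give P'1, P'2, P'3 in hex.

In OFB with a reused IV, both messages share the same keystream S_i, so C_i ⊕ C'_i = P_i ⊕ P'_i and thus P'_i = P_i ⊕ C_i ⊕ C'_i.
P'1: 0x7C ⊕ 0x51 ⊕ 0x04 = 0x29.
P'2: 0x95 ⊕ 0xA7 ⊕ 0x89 = 0xBB.
P'3: 0xDF ⊕ 0xE8 ⊕ 0x0B = 0x3C.

P'1 = 0x29, P'2 = 0xBB, P'3 = 0x3C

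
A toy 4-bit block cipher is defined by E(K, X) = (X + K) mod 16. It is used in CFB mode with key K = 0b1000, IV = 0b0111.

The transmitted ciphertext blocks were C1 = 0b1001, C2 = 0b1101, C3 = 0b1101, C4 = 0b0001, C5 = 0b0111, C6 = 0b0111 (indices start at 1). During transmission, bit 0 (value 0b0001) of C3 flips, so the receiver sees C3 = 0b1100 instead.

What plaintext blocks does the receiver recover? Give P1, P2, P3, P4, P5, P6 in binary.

P1 = 0b0110, P2 = 0b1100, P3 = 0b1001, P4 = 0b0101, P5 = 0b1110, P6 = 0b1000

CFB decryption: P_i = C_i ⊕ E(K, C_{i−1}), with C_{0} = IV.
Only C3 changed, to 0b1100. In CFB, a change in C_i flips the same bit in P_i and garbles P_{i+1}. Decrypting the received ciphertext:
P1: E(K, 0b0111) = 0b1111; 0b1001 ⊕ 0b1111 = 0b0110.
P2: E(K, 0b1001) = 0b0001; 0b1101 ⊕ 0b0001 = 0b1100.
P3: E(K, 0b1101) = 0b0101; 0b1100 ⊕ 0b0101 = 0b1001.
P4: E(K, 0b1100) = 0b0100; 0b0001 ⊕ 0b0100 = 0b0101.
P5: E(K, 0b0001) = 0b1001; 0b0111 ⊕ 0b1001 = 0b1110.
P6: E(K, 0b0111) = 0b1111; 0b0111 ⊕ 0b1111 = 0b1000.
Blocks that differ from the original plaintext: P3, P4.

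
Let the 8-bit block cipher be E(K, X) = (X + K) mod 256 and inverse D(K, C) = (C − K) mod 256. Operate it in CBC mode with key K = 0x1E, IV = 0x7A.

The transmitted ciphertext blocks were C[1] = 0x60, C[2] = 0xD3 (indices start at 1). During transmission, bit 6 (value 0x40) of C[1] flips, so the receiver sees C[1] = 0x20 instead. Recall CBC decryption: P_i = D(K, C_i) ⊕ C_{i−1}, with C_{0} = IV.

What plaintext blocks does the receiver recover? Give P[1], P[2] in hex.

P[1] = 0x78, P[2] = 0x95

Only C[1] changed, to 0x20. In CBC, a change in C_i garbles P_i and flips the same bit in P_{i+1}. Decrypting the received ciphertext:
P[1]: D(K, 0x20) = 0x02; 0x02 ⊕ 0x7A = 0x78.
P[2]: D(K, 0xD3) = 0xB5; 0xB5 ⊕ 0x20 = 0x95.
Blocks that differ from the original plaintext: P[1], P[2].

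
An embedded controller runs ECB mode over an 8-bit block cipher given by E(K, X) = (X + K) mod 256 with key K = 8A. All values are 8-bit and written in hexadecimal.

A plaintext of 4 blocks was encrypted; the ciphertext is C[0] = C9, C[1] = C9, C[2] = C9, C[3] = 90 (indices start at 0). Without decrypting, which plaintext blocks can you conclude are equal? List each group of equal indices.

P[0] = P[1] = P[2]

ECB encrypts each block independently with the same key, so equal ciphertext blocks imply equal plaintext blocks.
C[0] = C[1] = C[2] = C9, so P[0] = P[1] = P[2].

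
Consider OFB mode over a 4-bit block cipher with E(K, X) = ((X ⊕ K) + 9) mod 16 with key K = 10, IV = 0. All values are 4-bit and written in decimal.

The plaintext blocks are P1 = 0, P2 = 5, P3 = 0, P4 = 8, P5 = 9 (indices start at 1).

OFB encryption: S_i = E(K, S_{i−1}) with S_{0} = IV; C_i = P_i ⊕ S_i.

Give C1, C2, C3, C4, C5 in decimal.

C1 = 3, C2 = 7, C3 = 1, C4 = 12, C5 = 14

C1: S = E(K, 0) = 3; 0 ⊕ 3 = 3.
C2: S = E(K, 3) = 2; 5 ⊕ 2 = 7.
C3: S = E(K, 2) = 1; 0 ⊕ 1 = 1.
C4: S = E(K, 1) = 4; 8 ⊕ 4 = 12.
C5: S = E(K, 4) = 7; 9 ⊕ 7 = 14.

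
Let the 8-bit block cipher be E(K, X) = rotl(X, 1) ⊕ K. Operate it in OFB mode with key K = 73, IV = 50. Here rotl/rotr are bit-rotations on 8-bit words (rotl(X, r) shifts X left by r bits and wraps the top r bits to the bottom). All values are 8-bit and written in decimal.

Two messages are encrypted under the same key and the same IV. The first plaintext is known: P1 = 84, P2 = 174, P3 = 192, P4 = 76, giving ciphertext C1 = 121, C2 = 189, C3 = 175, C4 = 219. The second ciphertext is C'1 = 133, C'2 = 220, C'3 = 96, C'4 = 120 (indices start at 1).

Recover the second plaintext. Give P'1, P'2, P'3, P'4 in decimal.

In OFB with a reused IV, both messages share the same keystream S_i, so C_i ⊕ C'_i = P_i ⊕ P'_i and thus P'_i = P_i ⊕ C_i ⊕ C'_i.
P'1: 84 ⊕ 121 ⊕ 133 = 168.
P'2: 174 ⊕ 189 ⊕ 220 = 207.
P'3: 192 ⊕ 175 ⊕ 96 = 15.
P'4: 76 ⊕ 219 ⊕ 120 = 239.

P'1 = 168, P'2 = 207, P'3 = 15, P'4 = 239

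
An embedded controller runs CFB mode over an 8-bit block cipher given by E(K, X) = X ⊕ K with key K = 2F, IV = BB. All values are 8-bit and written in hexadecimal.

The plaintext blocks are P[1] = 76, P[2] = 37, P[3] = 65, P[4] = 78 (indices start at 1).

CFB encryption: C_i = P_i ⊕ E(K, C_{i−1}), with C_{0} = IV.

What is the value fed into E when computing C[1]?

BB

C[1]: E(K, BB) = 94; 76 ⊕ 94 = E2.
So the input to E for block [1] is BB.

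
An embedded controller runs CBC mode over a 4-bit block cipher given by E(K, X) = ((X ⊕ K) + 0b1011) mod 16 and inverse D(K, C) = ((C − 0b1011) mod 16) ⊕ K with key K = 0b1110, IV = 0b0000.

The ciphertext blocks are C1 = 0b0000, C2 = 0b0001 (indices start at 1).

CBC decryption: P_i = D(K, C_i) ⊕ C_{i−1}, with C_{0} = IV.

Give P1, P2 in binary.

P1 = 0b1011, P2 = 0b1000

P1: D(K, 0b0000) = 0b1011; 0b1011 ⊕ 0b0000 = 0b1011.
P2: D(K, 0b0001) = 0b1000; 0b1000 ⊕ 0b0000 = 0b1000.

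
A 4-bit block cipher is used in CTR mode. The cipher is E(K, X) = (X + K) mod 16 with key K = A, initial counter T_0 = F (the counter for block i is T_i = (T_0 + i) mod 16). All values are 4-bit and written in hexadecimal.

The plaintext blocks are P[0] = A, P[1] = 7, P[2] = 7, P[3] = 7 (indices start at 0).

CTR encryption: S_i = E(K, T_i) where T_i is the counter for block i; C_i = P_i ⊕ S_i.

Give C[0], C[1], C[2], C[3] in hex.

C[0]: T = F, S = E(K, T) = 9; A ⊕ 9 = 3.
C[1]: T = 0, S = E(K, T) = A; 7 ⊕ A = D.
C[2]: T = 1, S = E(K, T) = B; 7 ⊕ B = C.
C[3]: T = 2, S = E(K, T) = C; 7 ⊕ C = B.

C[0] = 3, C[1] = D, C[2] = C, C[3] = B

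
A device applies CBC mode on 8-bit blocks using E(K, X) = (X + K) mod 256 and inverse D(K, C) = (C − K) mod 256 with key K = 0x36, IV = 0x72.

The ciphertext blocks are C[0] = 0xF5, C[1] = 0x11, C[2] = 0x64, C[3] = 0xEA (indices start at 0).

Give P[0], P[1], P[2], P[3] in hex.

CBC decryption: P_i = D(K, C_i) ⊕ C_{i−1}, with C_{−1} = IV.
P[0]: D(K, 0xF5) = 0xBF; 0xBF ⊕ 0x72 = 0xCD.
P[1]: D(K, 0x11) = 0xDB; 0xDB ⊕ 0xF5 = 0x2E.
P[2]: D(K, 0x64) = 0x2E; 0x2E ⊕ 0x11 = 0x3F.
P[3]: D(K, 0xEA) = 0xB4; 0xB4 ⊕ 0x64 = 0xD0.

P[0] = 0xCD, P[1] = 0x2E, P[2] = 0x3F, P[3] = 0xD0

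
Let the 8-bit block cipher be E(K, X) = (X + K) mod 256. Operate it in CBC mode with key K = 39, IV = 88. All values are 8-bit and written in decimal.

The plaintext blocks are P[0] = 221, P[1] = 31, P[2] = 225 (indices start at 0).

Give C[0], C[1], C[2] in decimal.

CBC encryption: C_i = E(K, P_i ⊕ C_{i−1}), with C_{−1} = IV.
C[0]: P[0] ⊕ 88 = 133; E(K, 133) = 172.
C[1]: P[1] ⊕ 172 = 179; E(K, 179) = 218.
C[2]: P[2] ⊕ 218 = 59; E(K, 59) = 98.

C[0] = 172, C[1] = 218, C[2] = 98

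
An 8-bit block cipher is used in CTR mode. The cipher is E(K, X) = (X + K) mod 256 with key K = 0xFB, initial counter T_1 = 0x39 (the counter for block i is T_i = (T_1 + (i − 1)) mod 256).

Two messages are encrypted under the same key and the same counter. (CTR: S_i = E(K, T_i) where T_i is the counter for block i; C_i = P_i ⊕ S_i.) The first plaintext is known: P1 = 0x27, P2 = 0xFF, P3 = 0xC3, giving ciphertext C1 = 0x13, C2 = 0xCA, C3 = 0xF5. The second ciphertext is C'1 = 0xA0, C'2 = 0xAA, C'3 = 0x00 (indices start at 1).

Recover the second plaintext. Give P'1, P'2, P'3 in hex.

P'1 = 0x94, P'2 = 0x9F, P'3 = 0x36

In CTR with a reused counter, both messages share the same keystream S_i, so C_i ⊕ C'_i = P_i ⊕ P'_i and thus P'_i = P_i ⊕ C_i ⊕ C'_i.
P'1: 0x27 ⊕ 0x13 ⊕ 0xA0 = 0x94.
P'2: 0xFF ⊕ 0xCA ⊕ 0xAA = 0x9F.
P'3: 0xC3 ⊕ 0xF5 ⊕ 0x00 = 0x36.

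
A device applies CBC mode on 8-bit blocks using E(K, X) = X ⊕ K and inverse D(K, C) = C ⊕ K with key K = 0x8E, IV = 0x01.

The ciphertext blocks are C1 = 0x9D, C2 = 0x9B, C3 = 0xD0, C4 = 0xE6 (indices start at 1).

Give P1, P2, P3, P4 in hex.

P1 = 0x12, P2 = 0x88, P3 = 0xC5, P4 = 0xB8

CBC decryption: P_i = D(K, C_i) ⊕ C_{i−1}, with C_{0} = IV.
P1: D(K, 0x9D) = 0x13; 0x13 ⊕ 0x01 = 0x12.
P2: D(K, 0x9B) = 0x15; 0x15 ⊕ 0x9D = 0x88.
P3: D(K, 0xD0) = 0x5E; 0x5E ⊕ 0x9B = 0xC5.
P4: D(K, 0xE6) = 0x68; 0x68 ⊕ 0xD0 = 0xB8.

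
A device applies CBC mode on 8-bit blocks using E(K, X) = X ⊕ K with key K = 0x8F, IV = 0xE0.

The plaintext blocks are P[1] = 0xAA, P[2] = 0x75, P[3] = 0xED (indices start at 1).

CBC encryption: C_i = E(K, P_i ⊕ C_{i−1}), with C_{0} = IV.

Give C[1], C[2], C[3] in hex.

C[1]: P[1] ⊕ 0xE0 = 0x4A; E(K, 0x4A) = 0xC5.
C[2]: P[2] ⊕ 0xC5 = 0xB0; E(K, 0xB0) = 0x3F.
C[3]: P[3] ⊕ 0x3F = 0xD2; E(K, 0xD2) = 0x5D.

C[1] = 0xC5, C[2] = 0x3F, C[3] = 0x5D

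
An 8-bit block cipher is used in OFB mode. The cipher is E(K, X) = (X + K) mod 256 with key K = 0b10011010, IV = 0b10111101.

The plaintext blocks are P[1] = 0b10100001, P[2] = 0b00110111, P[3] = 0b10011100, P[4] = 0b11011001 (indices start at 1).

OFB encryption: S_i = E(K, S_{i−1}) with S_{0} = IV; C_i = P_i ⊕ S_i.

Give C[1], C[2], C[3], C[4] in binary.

C[1]: S = E(K, 0b10111101) = 0b01010111; 0b10100001 ⊕ 0b01010111 = 0b11110110.
C[2]: S = E(K, 0b01010111) = 0b11110001; 0b00110111 ⊕ 0b11110001 = 0b11000110.
C[3]: S = E(K, 0b11110001) = 0b10001011; 0b10011100 ⊕ 0b10001011 = 0b00010111.
C[4]: S = E(K, 0b10001011) = 0b00100101; 0b11011001 ⊕ 0b00100101 = 0b11111100.

C[1] = 0b11110110, C[2] = 0b11000110, C[3] = 0b00010111, C[4] = 0b11111100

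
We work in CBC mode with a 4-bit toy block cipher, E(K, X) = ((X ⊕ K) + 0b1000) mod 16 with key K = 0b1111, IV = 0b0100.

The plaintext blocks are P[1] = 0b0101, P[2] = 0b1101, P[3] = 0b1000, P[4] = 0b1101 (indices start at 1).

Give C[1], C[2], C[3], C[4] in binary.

C[1] = 0b0110, C[2] = 0b1100, C[3] = 0b0011, C[4] = 0b1001

CBC encryption: C_i = E(K, P_i ⊕ C_{i−1}), with C_{0} = IV.
C[1]: P[1] ⊕ 0b0100 = 0b0001; E(K, 0b0001) = 0b0110.
C[2]: P[2] ⊕ 0b0110 = 0b1011; E(K, 0b1011) = 0b1100.
C[3]: P[3] ⊕ 0b1100 = 0b0100; E(K, 0b0100) = 0b0011.
C[4]: P[4] ⊕ 0b0011 = 0b1110; E(K, 0b1110) = 0b1001.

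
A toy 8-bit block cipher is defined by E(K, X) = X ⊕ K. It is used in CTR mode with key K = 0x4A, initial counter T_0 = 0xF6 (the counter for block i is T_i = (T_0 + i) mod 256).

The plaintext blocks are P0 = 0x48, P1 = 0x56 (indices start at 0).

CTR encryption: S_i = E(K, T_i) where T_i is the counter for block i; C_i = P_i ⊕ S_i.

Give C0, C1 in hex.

C0: T = 0xF6, S = E(K, T) = 0xBC; 0x48 ⊕ 0xBC = 0xF4.
C1: T = 0xF7, S = E(K, T) = 0xBD; 0x56 ⊕ 0xBD = 0xEB.

C0 = 0xF4, C1 = 0xEB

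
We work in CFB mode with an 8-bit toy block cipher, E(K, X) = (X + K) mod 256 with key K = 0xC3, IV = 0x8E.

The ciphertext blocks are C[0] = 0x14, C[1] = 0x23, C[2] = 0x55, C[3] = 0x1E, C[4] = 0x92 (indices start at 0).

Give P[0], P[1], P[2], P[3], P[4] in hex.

CFB decryption: P_i = C_i ⊕ E(K, C_{i−1}), with C_{−1} = IV.
P[0]: E(K, 0x8E) = 0x51; 0x14 ⊕ 0x51 = 0x45.
P[1]: E(K, 0x14) = 0xD7; 0x23 ⊕ 0xD7 = 0xF4.
P[2]: E(K, 0x23) = 0xE6; 0x55 ⊕ 0xE6 = 0xB3.
P[3]: E(K, 0x55) = 0x18; 0x1E ⊕ 0x18 = 0x06.
P[4]: E(K, 0x1E) = 0xE1; 0x92 ⊕ 0xE1 = 0x73.

P[0] = 0x45, P[1] = 0xF4, P[2] = 0xB3, P[3] = 0x06, P[4] = 0x73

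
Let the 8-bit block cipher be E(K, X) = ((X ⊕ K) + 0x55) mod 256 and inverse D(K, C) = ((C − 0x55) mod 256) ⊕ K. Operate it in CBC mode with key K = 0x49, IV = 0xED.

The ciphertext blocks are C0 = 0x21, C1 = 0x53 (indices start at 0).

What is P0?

P0 = 0x68

CBC decryption: P_i = D(K, C_i) ⊕ C_{i−1}, with C_{−1} = IV.
P0: D(K, 0x21) = 0x85; 0x85 ⊕ 0xED = 0x68.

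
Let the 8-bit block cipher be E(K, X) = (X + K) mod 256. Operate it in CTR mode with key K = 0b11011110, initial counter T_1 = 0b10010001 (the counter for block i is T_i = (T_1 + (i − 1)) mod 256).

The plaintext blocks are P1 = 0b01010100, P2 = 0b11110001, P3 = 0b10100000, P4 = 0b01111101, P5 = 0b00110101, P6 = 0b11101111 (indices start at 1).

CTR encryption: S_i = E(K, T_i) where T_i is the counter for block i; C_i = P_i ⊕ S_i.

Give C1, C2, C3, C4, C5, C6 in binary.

C1: T = 0b10010001, S = E(K, T) = 0b01101111; 0b01010100 ⊕ 0b01101111 = 0b00111011.
C2: T = 0b10010010, S = E(K, T) = 0b01110000; 0b11110001 ⊕ 0b01110000 = 0b10000001.
C3: T = 0b10010011, S = E(K, T) = 0b01110001; 0b10100000 ⊕ 0b01110001 = 0b11010001.
C4: T = 0b10010100, S = E(K, T) = 0b01110010; 0b01111101 ⊕ 0b01110010 = 0b00001111.
C5: T = 0b10010101, S = E(K, T) = 0b01110011; 0b00110101 ⊕ 0b01110011 = 0b01000110.
C6: T = 0b10010110, S = E(K, T) = 0b01110100; 0b11101111 ⊕ 0b01110100 = 0b10011011.

C1 = 0b00111011, C2 = 0b10000001, C3 = 0b11010001, C4 = 0b00001111, C5 = 0b01000110, C6 = 0b10011011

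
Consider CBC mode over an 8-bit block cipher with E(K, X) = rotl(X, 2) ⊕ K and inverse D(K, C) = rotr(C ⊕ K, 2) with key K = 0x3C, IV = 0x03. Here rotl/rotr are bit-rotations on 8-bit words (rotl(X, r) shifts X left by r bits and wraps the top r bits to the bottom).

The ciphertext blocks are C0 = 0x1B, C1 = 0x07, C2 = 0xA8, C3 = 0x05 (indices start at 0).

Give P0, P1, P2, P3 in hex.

CBC decryption: P_i = D(K, C_i) ⊕ C_{i−1}, with C_{−1} = IV.
P0: D(K, 0x1B) = 0xC9; 0xC9 ⊕ 0x03 = 0xCA.
P1: D(K, 0x07) = 0xCE; 0xCE ⊕ 0x1B = 0xD5.
P2: D(K, 0xA8) = 0x25; 0x25 ⊕ 0x07 = 0x22.
P3: D(K, 0x05) = 0x4E; 0x4E ⊕ 0xA8 = 0xE6.

P0 = 0xCA, P1 = 0xD5, P2 = 0x22, P3 = 0xE6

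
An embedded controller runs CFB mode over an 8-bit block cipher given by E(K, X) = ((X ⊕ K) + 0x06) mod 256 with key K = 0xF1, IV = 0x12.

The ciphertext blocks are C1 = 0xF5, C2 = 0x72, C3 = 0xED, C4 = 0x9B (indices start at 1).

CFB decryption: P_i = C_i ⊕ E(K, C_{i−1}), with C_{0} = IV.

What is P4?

P4: E(K, 0xED) = 0x22; 0x9B ⊕ 0x22 = 0xB9.

P4 = 0xB9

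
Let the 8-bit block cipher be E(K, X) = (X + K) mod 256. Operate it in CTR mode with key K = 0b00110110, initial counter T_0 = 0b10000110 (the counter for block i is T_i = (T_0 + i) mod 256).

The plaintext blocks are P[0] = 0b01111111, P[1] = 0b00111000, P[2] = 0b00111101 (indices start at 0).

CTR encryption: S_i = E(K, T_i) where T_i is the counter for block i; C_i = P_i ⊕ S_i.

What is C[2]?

C[0]: T = 0b10000110, S = E(K, T) = 0b10111100; 0b01111111 ⊕ 0b10111100 = 0b11000011.
C[1]: T = 0b10000111, S = E(K, T) = 0b10111101; 0b00111000 ⊕ 0b10111101 = 0b10000101.
C[2]: T = 0b10001000, S = E(K, T) = 0b10111110; 0b00111101 ⊕ 0b10111110 = 0b10000011.

C[2] = 0b10000011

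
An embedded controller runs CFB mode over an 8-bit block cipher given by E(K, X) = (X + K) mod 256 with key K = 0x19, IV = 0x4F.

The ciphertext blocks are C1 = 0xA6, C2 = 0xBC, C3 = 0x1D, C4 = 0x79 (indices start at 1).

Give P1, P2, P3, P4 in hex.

CFB decryption: P_i = C_i ⊕ E(K, C_{i−1}), with C_{0} = IV.
P1: E(K, 0x4F) = 0x68; 0xA6 ⊕ 0x68 = 0xCE.
P2: E(K, 0xA6) = 0xBF; 0xBC ⊕ 0xBF = 0x03.
P3: E(K, 0xBC) = 0xD5; 0x1D ⊕ 0xD5 = 0xC8.
P4: E(K, 0x1D) = 0x36; 0x79 ⊕ 0x36 = 0x4F.

P1 = 0xCE, P2 = 0x03, P3 = 0xC8, P4 = 0x4F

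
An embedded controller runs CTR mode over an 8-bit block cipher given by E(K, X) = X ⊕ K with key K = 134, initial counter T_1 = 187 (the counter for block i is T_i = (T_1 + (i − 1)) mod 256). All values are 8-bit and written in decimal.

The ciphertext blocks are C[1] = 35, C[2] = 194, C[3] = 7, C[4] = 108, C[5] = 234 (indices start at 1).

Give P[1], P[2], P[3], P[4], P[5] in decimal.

CTR decryption: S_i = E(K, T_i) where T_i is the counter for block i; P_i = C_i ⊕ S_i.
P[1]: T = 187, S = E(K, T) = 61; 35 ⊕ 61 = 30.
P[2]: T = 188, S = E(K, T) = 58; 194 ⊕ 58 = 248.
P[3]: T = 189, S = E(K, T) = 59; 7 ⊕ 59 = 60.
P[4]: T = 190, S = E(K, T) = 56; 108 ⊕ 56 = 84.
P[5]: T = 191, S = E(K, T) = 57; 234 ⊕ 57 = 211.

P[1] = 30, P[2] = 248, P[3] = 60, P[4] = 84, P[5] = 211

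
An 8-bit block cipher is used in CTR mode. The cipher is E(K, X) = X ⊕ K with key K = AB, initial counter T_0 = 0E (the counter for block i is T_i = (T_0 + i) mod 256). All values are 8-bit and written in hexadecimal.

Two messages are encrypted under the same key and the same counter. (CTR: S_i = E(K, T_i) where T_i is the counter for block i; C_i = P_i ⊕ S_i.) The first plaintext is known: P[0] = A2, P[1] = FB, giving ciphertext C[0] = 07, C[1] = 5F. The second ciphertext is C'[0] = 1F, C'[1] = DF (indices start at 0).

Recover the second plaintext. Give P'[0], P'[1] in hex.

In CTR with a reused counter, both messages share the same keystream S_i, so C_i ⊕ C'_i = P_i ⊕ P'_i and thus P'_i = P_i ⊕ C_i ⊕ C'_i.
P'[0]: A2 ⊕ 07 ⊕ 1F = BA.
P'[1]: FB ⊕ 5F ⊕ DF = 7B.

P'[0] = BA, P'[1] = 7B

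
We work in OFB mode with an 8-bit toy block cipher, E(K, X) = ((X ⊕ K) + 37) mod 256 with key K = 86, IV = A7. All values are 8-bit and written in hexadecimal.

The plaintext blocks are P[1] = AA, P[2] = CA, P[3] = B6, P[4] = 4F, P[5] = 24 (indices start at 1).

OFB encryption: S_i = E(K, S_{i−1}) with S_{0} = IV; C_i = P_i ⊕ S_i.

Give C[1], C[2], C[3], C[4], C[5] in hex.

C[1]: S = E(K, A7) = 58; AA ⊕ 58 = F2.
C[2]: S = E(K, 58) = 15; CA ⊕ 15 = DF.
C[3]: S = E(K, 15) = CA; B6 ⊕ CA = 7C.
C[4]: S = E(K, CA) = 83; 4F ⊕ 83 = CC.
C[5]: S = E(K, 83) = 3C; 24 ⊕ 3C = 18.

C[1] = F2, C[2] = DF, C[3] = 7C, C[4] = CC, C[5] = 18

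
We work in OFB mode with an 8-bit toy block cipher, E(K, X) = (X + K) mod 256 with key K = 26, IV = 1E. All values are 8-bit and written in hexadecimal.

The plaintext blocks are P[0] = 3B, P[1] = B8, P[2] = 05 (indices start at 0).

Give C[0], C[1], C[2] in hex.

C[0] = 7F, C[1] = D2, C[2] = 95

OFB encryption: S_i = E(K, S_{i−1}) with S_{−1} = IV; C_i = P_i ⊕ S_i.
C[0]: S = E(K, 1E) = 44; 3B ⊕ 44 = 7F.
C[1]: S = E(K, 44) = 6A; B8 ⊕ 6A = D2.
C[2]: S = E(K, 6A) = 90; 05 ⊕ 90 = 95.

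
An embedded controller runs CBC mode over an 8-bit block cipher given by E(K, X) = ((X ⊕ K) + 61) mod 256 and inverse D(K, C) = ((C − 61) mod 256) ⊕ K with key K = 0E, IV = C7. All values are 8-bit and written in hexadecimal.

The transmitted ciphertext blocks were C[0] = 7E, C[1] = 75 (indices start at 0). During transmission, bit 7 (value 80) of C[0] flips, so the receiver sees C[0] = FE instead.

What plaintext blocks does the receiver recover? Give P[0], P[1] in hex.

CBC decryption: P_i = D(K, C_i) ⊕ C_{i−1}, with C_{−1} = IV.
Only C[0] changed, to FE. In CBC, a change in C_i garbles P_i and flips the same bit in P_{i+1}. Decrypting the received ciphertext:
P[0]: D(K, FE) = 93; 93 ⊕ C7 = 54.
P[1]: D(K, 75) = 1A; 1A ⊕ FE = E4.
Blocks that differ from the original plaintext: P[0], P[1].

P[0] = 54, P[1] = E4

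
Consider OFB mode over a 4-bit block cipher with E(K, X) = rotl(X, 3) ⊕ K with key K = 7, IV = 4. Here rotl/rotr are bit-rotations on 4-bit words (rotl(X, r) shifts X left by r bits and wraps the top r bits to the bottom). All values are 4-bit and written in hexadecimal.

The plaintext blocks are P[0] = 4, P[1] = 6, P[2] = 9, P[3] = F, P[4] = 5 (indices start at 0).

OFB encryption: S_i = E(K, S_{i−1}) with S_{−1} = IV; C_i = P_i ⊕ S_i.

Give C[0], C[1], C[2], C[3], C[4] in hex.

C[0]: S = E(K, 4) = 5; 4 ⊕ 5 = 1.
C[1]: S = E(K, 5) = D; 6 ⊕ D = B.
C[2]: S = E(K, D) = 9; 9 ⊕ 9 = 0.
C[3]: S = E(K, 9) = B; F ⊕ B = 4.
C[4]: S = E(K, B) = A; 5 ⊕ A = F.

C[0] = 1, C[1] = B, C[2] = 0, C[3] = 4, C[4] = F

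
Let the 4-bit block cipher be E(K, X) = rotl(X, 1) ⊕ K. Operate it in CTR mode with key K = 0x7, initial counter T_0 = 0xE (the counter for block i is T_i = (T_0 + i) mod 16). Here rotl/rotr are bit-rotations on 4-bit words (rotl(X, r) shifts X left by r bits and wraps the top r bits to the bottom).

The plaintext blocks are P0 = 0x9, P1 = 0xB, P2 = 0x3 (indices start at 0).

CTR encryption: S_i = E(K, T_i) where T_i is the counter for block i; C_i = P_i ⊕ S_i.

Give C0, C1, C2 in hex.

C0: T = 0xE, S = E(K, T) = 0xA; 0x9 ⊕ 0xA = 0x3.
C1: T = 0xF, S = E(K, T) = 0x8; 0xB ⊕ 0x8 = 0x3.
C2: T = 0x0, S = E(K, T) = 0x7; 0x3 ⊕ 0x7 = 0x4.

C0 = 0x3, C1 = 0x3, C2 = 0x4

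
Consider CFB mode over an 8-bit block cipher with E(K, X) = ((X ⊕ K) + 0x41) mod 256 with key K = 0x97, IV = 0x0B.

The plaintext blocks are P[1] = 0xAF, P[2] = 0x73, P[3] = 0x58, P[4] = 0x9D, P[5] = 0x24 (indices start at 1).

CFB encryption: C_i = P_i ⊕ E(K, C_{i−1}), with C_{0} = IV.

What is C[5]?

C[5] = 0x6C

C[1]: E(K, 0x0B) = 0xDD; 0xAF ⊕ 0xDD = 0x72.
C[2]: E(K, 0x72) = 0x26; 0x73 ⊕ 0x26 = 0x55.
C[3]: E(K, 0x55) = 0x03; 0x58 ⊕ 0x03 = 0x5B.
C[4]: E(K, 0x5B) = 0x0D; 0x9D ⊕ 0x0D = 0x90.
C[5]: E(K, 0x90) = 0x48; 0x24 ⊕ 0x48 = 0x6C.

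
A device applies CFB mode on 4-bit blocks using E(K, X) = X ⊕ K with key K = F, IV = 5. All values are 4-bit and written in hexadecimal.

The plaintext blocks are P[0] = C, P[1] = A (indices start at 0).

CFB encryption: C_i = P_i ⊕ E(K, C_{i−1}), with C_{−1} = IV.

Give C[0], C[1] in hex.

C[0]: E(K, 5) = A; C ⊕ A = 6.
C[1]: E(K, 6) = 9; A ⊕ 9 = 3.

C[0] = 6, C[1] = 3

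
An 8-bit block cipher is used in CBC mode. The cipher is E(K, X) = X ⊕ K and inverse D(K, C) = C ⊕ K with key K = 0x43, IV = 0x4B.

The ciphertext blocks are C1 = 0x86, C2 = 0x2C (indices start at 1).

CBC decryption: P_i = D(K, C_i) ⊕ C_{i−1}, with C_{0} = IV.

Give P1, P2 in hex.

P1: D(K, 0x86) = 0xC5; 0xC5 ⊕ 0x4B = 0x8E.
P2: D(K, 0x2C) = 0x6F; 0x6F ⊕ 0x86 = 0xE9.

P1 = 0x8E, P2 = 0xE9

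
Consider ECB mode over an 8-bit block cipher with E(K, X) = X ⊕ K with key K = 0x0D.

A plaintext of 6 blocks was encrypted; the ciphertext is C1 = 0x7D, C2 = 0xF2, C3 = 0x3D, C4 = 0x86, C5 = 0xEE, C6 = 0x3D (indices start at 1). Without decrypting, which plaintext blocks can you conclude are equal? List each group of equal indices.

P3 = P6

ECB encrypts each block independently with the same key, so equal ciphertext blocks imply equal plaintext blocks.
C3 = C6 = 0x3D, so P3 = P6.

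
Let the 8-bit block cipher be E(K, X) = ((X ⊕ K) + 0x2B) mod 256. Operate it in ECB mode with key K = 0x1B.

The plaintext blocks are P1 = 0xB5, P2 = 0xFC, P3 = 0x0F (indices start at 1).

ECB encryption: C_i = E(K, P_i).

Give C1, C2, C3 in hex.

C1: E(K, 0xB5) = 0xD9.
C2: E(K, 0xFC) = 0x12.
C3: E(K, 0x0F) = 0x3F.

C1 = 0xD9, C2 = 0x12, C3 = 0x3F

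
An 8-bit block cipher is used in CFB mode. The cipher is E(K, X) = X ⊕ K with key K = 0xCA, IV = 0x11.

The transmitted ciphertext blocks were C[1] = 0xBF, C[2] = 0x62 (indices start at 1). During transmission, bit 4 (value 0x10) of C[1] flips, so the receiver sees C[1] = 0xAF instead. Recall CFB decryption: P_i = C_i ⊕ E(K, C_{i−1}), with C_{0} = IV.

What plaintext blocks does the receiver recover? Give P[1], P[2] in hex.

P[1] = 0x74, P[2] = 0x07

Only C[1] changed, to 0xAF. In CFB, a change in C_i flips the same bit in P_i and garbles P_{i+1}. Decrypting the received ciphertext:
P[1]: E(K, 0x11) = 0xDB; 0xAF ⊕ 0xDB = 0x74.
P[2]: E(K, 0xAF) = 0x65; 0x62 ⊕ 0x65 = 0x07.
Blocks that differ from the original plaintext: P[1], P[2].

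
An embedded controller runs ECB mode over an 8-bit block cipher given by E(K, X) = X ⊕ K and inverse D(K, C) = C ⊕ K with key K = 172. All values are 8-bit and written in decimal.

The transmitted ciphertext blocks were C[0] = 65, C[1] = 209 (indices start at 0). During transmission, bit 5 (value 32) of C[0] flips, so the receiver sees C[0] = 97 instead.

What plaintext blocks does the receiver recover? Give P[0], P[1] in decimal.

P[0] = 205, P[1] = 125

ECB decryption: P_i = D(K, C_i).
Only C[0] changed, to 97. In ECB, a change in C_i affects only P_i. Decrypting the received ciphertext:
P[0]: D(K, 97) = 205.
P[1]: D(K, 209) = 125.
Blocks that differ from the original plaintext: P[0].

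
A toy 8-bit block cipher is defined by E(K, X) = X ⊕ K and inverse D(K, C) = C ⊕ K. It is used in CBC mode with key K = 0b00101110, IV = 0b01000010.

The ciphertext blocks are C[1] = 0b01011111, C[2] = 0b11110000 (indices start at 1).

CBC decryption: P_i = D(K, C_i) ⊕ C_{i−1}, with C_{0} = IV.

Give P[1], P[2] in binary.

P[1]: D(K, 0b01011111) = 0b01110001; 0b01110001 ⊕ 0b01000010 = 0b00110011.
P[2]: D(K, 0b11110000) = 0b11011110; 0b11011110 ⊕ 0b01011111 = 0b10000001.

P[1] = 0b00110011, P[2] = 0b10000001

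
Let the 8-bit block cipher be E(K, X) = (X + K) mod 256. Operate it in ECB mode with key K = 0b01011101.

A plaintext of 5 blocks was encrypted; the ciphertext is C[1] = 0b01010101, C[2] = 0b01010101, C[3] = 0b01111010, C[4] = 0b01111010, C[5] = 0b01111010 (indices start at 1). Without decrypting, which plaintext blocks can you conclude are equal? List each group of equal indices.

ECB encrypts each block independently with the same key, so equal ciphertext blocks imply equal plaintext blocks.
C[1] = C[2] = 0b01010101, so P[1] = P[2].
C[3] = C[4] = C[5] = 0b01111010, so P[3] = P[4] = P[5].

P[1] = P[2]; P[3] = P[4] = P[5]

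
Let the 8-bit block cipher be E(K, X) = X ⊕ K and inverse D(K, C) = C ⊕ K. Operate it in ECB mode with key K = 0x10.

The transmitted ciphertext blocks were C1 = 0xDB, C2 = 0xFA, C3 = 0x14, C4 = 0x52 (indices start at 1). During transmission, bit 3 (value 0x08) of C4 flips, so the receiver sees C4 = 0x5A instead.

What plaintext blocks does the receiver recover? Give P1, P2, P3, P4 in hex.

P1 = 0xCB, P2 = 0xEA, P3 = 0x04, P4 = 0x4A

ECB decryption: P_i = D(K, C_i).
Only C4 changed, to 0x5A. In ECB, a change in C_i affects only P_i. Decrypting the received ciphertext:
P1: D(K, 0xDB) = 0xCB.
P2: D(K, 0xFA) = 0xEA.
P3: D(K, 0x14) = 0x04.
P4: D(K, 0x5A) = 0x4A.
Blocks that differ from the original plaintext: P4.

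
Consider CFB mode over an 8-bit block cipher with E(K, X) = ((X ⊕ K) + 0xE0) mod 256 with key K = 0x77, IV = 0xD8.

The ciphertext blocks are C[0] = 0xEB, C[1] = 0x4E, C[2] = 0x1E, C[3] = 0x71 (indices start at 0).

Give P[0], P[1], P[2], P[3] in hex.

CFB decryption: P_i = C_i ⊕ E(K, C_{i−1}), with C_{−1} = IV.
P[0]: E(K, 0xD8) = 0x8F; 0xEB ⊕ 0x8F = 0x64.
P[1]: E(K, 0xEB) = 0x7C; 0x4E ⊕ 0x7C = 0x32.
P[2]: E(K, 0x4E) = 0x19; 0x1E ⊕ 0x19 = 0x07.
P[3]: E(K, 0x1E) = 0x49; 0x71 ⊕ 0x49 = 0x38.

P[0] = 0x64, P[1] = 0x32, P[2] = 0x07, P[3] = 0x38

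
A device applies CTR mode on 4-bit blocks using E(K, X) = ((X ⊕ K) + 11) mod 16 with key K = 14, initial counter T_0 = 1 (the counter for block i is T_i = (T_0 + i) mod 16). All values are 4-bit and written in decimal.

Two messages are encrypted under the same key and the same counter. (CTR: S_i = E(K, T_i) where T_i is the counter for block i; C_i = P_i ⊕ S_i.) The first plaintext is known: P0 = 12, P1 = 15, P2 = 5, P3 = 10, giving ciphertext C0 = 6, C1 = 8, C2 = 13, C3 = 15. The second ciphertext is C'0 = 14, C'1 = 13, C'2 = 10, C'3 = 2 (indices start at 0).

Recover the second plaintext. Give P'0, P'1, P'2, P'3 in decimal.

P'0 = 4, P'1 = 10, P'2 = 2, P'3 = 7

In CTR with a reused counter, both messages share the same keystream S_i, so C_i ⊕ C'_i = P_i ⊕ P'_i and thus P'_i = P_i ⊕ C_i ⊕ C'_i.
P'0: 12 ⊕ 6 ⊕ 14 = 4.
P'1: 15 ⊕ 8 ⊕ 13 = 10.
P'2: 5 ⊕ 13 ⊕ 10 = 2.
P'3: 10 ⊕ 15 ⊕ 2 = 7.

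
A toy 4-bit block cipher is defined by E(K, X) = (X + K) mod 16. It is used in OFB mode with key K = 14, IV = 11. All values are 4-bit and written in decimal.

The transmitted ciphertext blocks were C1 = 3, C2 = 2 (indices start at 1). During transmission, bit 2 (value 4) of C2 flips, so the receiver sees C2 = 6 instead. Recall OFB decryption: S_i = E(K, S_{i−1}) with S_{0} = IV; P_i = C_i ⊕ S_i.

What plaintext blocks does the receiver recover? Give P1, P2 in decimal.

Only C2 changed, to 6. In OFB, a change in C_i flips the same bit in P_i only; the keystream is unaffected. Decrypting the received ciphertext:
P1: S = E(K, 11) = 9; 3 ⊕ 9 = 10.
P2: S = E(K, 9) = 7; 6 ⊕ 7 = 1.
Blocks that differ from the original plaintext: P2.

P1 = 10, P2 = 1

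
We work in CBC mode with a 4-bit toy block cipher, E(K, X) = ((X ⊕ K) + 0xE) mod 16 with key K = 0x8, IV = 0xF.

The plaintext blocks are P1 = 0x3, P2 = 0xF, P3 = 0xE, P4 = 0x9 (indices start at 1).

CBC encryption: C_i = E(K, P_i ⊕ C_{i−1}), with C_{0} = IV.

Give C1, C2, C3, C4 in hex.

C1 = 0x2, C2 = 0x3, C3 = 0x3, C4 = 0x0

C1: P1 ⊕ 0xF = 0xC; E(K, 0xC) = 0x2.
C2: P2 ⊕ 0x2 = 0xD; E(K, 0xD) = 0x3.
C3: P3 ⊕ 0x3 = 0xD; E(K, 0xD) = 0x3.
C4: P4 ⊕ 0x3 = 0xA; E(K, 0xA) = 0x0.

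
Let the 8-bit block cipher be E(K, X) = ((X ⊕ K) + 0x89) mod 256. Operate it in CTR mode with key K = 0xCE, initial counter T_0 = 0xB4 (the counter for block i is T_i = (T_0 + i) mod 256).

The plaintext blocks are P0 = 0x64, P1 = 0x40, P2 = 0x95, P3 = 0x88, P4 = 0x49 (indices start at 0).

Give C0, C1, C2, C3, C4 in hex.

C0 = 0x67, C1 = 0x44, C2 = 0x94, C3 = 0x8A, C4 = 0xB6

CTR encryption: S_i = E(K, T_i) where T_i is the counter for block i; C_i = P_i ⊕ S_i.
C0: T = 0xB4, S = E(K, T) = 0x03; 0x64 ⊕ 0x03 = 0x67.
C1: T = 0xB5, S = E(K, T) = 0x04; 0x40 ⊕ 0x04 = 0x44.
C2: T = 0xB6, S = E(K, T) = 0x01; 0x95 ⊕ 0x01 = 0x94.
C3: T = 0xB7, S = E(K, T) = 0x02; 0x88 ⊕ 0x02 = 0x8A.
C4: T = 0xB8, S = E(K, T) = 0xFF; 0x49 ⊕ 0xFF = 0xB6.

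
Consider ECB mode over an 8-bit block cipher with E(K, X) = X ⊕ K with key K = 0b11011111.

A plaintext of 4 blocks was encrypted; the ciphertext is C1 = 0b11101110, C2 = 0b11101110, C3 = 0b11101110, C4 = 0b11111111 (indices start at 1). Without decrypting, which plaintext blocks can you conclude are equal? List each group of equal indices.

ECB encrypts each block independently with the same key, so equal ciphertext blocks imply equal plaintext blocks.
C1 = C2 = C3 = 0b11101110, so P1 = P2 = P3.

P1 = P2 = P3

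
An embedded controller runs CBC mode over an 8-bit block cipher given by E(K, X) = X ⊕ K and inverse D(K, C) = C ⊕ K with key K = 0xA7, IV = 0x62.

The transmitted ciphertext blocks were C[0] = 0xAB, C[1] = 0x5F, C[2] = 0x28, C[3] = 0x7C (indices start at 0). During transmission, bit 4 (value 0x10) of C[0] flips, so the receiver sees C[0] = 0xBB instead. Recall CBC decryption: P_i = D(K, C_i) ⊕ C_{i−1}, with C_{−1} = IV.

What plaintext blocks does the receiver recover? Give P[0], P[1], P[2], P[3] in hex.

Only C[0] changed, to 0xBB. In CBC, a change in C_i garbles P_i and flips the same bit in P_{i+1}. Decrypting the received ciphertext:
P[0]: D(K, 0xBB) = 0x1C; 0x1C ⊕ 0x62 = 0x7E.
P[1]: D(K, 0x5F) = 0xF8; 0xF8 ⊕ 0xBB = 0x43.
P[2]: D(K, 0x28) = 0x8F; 0x8F ⊕ 0x5F = 0xD0.
P[3]: D(K, 0x7C) = 0xDB; 0xDB ⊕ 0x28 = 0xF3.
Blocks that differ from the original plaintext: P[0], P[1].

P[0] = 0x7E, P[1] = 0x43, P[2] = 0xD0, P[3] = 0xF3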